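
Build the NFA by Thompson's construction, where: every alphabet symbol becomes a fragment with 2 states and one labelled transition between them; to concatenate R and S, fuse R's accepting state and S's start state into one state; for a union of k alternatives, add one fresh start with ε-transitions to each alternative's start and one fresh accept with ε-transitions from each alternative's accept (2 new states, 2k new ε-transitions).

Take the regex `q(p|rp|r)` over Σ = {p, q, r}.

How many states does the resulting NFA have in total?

10

Building bottom-up:
Each of the 5 symbol leaves contributes a 2-state fragment.
  rp — 3 states
  p|rp|r — 9 states
  q(p|rp|r) — 10 states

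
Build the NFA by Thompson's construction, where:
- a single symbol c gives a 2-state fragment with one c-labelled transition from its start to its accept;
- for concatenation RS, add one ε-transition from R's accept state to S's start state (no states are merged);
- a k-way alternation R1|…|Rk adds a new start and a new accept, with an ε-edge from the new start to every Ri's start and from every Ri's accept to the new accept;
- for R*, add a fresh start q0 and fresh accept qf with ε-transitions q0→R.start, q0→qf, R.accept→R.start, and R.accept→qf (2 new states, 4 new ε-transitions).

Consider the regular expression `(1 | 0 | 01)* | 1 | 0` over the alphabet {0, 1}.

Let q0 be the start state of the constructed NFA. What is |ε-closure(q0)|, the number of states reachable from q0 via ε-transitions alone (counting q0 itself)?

10

Let C(F) = |ε-closure(F.start)| within fragment F, and note whether F accepts ε. Symbol fragments have C = 1 and do not accept ε. Then:
  01 — |closure| equals the left operand's closure size = 1 (its accept is not ε-reachable, so the closure stops there)
  1 | 0 | 01 — |closure| = 1 + 1 + 1 + 1 = 4 (the new accept is not ε-reachable since no branch accepts ε)
  (1 | 0 | 01)* — |closure| = 1 (new start) + 4 (body) + 1 (new accept) = 6
  (1 | 0 | 01)* | 1 | 0 — new start ε-reaches every alternative's start; at least one alternative accepts ε, so the union's new accept is reached too: |closure| = 1 + 6 + 1 + 1 + 1 = 10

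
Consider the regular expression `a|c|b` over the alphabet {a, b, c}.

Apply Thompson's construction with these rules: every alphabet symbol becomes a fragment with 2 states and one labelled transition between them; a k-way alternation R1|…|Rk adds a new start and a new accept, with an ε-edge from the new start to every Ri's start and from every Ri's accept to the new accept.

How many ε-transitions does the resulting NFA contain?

6

Recursing over subexpressions:
Each of the 3 symbol leaves contributes 0 ε-transitions.
  a|c|b → 6 ε-transitions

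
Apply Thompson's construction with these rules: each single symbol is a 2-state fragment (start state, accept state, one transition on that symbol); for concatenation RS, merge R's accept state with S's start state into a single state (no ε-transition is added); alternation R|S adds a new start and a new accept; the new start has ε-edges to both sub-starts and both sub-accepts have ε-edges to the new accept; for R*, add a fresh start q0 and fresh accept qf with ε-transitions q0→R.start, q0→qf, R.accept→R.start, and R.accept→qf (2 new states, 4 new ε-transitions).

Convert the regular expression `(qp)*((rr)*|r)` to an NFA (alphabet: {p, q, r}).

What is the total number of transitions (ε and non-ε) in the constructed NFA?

17

Building bottom-up:
Each of the 5 symbol leaves contributes 1 transition (1 symbol, 0 ε).
  qp → 2 transitions (2 symbol, 0 ε)
  (qp)* → 6 transitions (2 symbol, 4 ε)
  rr → 2 transitions (2 symbol, 0 ε)
  (rr)* → 6 transitions (2 symbol, 4 ε)
  (rr)*|r → 11 transitions (3 symbol, 8 ε)
  (qp)*((rr)*|r) → 17 transitions (5 symbol, 12 ε)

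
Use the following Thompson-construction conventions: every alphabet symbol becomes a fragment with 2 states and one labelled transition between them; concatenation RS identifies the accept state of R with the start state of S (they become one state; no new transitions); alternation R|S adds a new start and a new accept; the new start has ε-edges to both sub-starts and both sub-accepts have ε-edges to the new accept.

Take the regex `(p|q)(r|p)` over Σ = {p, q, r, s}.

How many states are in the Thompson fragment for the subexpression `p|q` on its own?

6

Fragment for `p|q`:
Each of the 2 symbol leaves contributes a 2-state fragment.
  p|q — 6 states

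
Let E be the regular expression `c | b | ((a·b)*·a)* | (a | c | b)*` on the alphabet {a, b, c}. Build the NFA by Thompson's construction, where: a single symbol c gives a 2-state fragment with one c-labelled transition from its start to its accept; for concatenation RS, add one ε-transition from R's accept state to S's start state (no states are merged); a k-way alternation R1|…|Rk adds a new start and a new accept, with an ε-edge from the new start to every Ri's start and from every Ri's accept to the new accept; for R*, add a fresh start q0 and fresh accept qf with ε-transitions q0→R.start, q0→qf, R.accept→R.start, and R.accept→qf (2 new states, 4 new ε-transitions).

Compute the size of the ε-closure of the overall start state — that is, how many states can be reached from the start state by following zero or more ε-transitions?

16

Work bottom-up. For each fragment F, track |ε-closure(F.start)| and whether F's accept lies in that closure (i.e. whether F accepts ε). A single-symbol fragment has closure size 1 and does not accept ε.
  a·b → |closure| equals the left operand's closure size = 1 (its accept is not ε-reachable, so the closure stops there)
  (a·b)* → |closure| = 1 (new start) + 1 (body) + 1 (new accept) = 3
  (a·b)*·a → |closure| = 3 + 1 = 4 (closure spills across the concat boundary because the left factor accepts ε)
  ((a·b)*·a)* → the star's fresh start ε-reaches both the body's start and the fresh accept: |closure| = 2 + 4 = 6
  a | c | b → |closure| = 1 + 1 + 1 + 1 = 4 (the new accept is not ε-reachable since no branch accepts ε)
  (a | c | b)* → |closure| = 1 (new start) + 4 (body) + 1 (new accept) = 6
  c | b | ((a·b)*·a)* | (a | c | b)* → |closure| = 1 (new start) + (1 + 1 + 6 + 6) + 1 (new accept, since some branch ε-reaches its own accept) = 16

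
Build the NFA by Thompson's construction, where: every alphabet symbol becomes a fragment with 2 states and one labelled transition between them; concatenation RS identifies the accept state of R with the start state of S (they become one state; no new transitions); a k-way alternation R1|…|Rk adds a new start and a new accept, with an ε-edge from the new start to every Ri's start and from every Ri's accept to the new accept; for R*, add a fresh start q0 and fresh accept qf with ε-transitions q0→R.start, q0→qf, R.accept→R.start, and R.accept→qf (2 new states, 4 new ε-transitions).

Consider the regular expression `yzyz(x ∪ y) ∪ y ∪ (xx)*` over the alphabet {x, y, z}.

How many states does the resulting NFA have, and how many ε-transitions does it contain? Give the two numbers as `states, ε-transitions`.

Recursing over subexpressions:
Each of the 9 symbol leaves contributes 2 states and 0 ε-transitions.
  x ∪ y = 6 states, 4 ε-transitions
  yzyz(x ∪ y) = 10 states, 4 ε-transitions
  xx = 3 states, 0 ε-transitions
  (xx)* = 5 states, 4 ε-transitions
  yzyz(x ∪ y) ∪ y ∪ (xx)* = 19 states, 14 ε-transitions

19, 14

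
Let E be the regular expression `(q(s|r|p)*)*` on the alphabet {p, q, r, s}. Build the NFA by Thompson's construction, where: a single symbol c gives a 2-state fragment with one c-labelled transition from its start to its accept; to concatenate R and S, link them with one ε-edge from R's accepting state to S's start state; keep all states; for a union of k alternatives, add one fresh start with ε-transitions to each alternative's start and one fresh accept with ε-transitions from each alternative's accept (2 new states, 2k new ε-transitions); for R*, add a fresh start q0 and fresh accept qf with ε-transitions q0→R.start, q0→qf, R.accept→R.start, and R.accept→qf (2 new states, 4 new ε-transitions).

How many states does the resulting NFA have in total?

Per subexpression:
Each of the 4 symbol leaves contributes a 2-state fragment.
  s|r|p = 8 states
  (s|r|p)* = 10 states
  q(s|r|p)* = 12 states
  (q(s|r|p)*)* = 14 states

14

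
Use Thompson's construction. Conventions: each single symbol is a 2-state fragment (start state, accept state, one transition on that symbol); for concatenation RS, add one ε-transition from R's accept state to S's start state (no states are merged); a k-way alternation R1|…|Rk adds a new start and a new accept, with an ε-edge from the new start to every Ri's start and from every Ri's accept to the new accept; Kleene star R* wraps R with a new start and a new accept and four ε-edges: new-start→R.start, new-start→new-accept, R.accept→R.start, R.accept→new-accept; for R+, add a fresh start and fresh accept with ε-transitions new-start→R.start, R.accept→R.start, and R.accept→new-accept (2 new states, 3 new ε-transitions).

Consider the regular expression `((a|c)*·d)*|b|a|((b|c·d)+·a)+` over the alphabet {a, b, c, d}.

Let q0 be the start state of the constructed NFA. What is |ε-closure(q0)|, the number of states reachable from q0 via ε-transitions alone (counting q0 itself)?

Compute the ε-closure size of each fragment's start state recursively; a symbol fragment's start has no outgoing ε-edge, so its closure is just itself (size 1).
  a|c → new start ε-reaches every alternative's start; none of them accept ε, so the new accept is not reached: C = 1 + 1 + 1 = 3
  (a|c)* → new start has ε-edges to the inner start and to the new accept, so C = 2 + 3 = 5
  (a|c)*·d → C = 5 + 1 = 6 (closure spills across the concat boundary because the left factor accepts ε)
  ((a|c)*·d)* → new start has ε-edges to the inner start and to the new accept, so C = 2 + 6 = 8
  c·d → same as the first factor's closure: C = 1
  b|c·d → new start ε-reaches every alternative's start; none of them accept ε, so the new accept is not reached: C = 1 + 1 + 1 = 3
  (b|c·d)+ → new start ε-reaches only the body's start; the new accept needs a symbol first: C = 1 + 3 = 4
  (b|c·d)+·a → same as the first factor's closure: C = 4
  ((b|c·d)+·a)+ → new start ε-reaches only the body's start; the new accept needs a symbol first: C = 1 + 4 = 5
  ((a|c)*·d)*|b|a|((b|c·d)+·a)+ → C = 1 (new start) + (8 + 1 + 1 + 5) + 1 (new accept, since some branch ε-reaches its own accept) = 17

17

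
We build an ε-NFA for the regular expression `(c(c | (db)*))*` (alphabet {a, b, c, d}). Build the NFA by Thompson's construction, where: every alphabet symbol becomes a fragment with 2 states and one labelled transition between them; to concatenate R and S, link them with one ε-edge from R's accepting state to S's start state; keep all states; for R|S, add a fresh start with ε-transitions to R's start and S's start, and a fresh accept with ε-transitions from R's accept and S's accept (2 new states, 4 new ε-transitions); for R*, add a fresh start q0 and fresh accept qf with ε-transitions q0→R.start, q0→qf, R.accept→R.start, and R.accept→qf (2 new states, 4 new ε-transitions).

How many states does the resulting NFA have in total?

14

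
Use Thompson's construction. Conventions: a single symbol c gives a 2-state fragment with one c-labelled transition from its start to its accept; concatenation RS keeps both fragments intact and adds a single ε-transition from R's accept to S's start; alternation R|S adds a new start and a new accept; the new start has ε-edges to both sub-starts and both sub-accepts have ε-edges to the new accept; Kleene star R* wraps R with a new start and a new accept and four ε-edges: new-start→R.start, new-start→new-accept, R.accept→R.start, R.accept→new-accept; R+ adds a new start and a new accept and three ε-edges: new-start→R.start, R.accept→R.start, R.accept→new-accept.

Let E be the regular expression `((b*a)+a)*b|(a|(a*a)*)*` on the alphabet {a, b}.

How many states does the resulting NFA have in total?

By structural recursion:
Each of the 7 symbol leaves contributes a 2-state fragment.
  b* : 4 states
  b*a : 6 states
  (b*a)+ : 8 states
  (b*a)+a : 10 states
  ((b*a)+a)* : 12 states
  ((b*a)+a)*b : 14 states
  a* : 4 states
  a*a : 6 states
  (a*a)* : 8 states
  a|(a*a)* : 12 states
  (a|(a*a)*)* : 14 states
  ((b*a)+a)*b|(a|(a*a)*)* : 30 states

30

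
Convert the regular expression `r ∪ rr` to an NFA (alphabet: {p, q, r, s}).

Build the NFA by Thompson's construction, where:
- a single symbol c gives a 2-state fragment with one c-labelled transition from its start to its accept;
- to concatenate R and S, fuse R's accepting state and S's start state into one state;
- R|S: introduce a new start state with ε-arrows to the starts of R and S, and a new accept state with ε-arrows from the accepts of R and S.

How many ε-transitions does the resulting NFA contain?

Bottom-up over the parse tree:
Each of the 3 symbol leaves contributes 0 ε-transitions.
  rr — 0 ε-transitions
  r ∪ rr — 4 ε-transitions

4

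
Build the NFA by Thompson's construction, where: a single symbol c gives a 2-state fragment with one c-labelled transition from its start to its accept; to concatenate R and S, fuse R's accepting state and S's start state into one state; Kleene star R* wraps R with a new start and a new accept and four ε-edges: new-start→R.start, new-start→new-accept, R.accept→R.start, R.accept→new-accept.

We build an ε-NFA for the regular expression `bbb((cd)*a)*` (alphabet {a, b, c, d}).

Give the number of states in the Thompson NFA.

Building bottom-up:
Each of the 6 symbol leaves contributes a 2-state fragment.
  cd : 3 states
  (cd)* : 5 states
  (cd)*a : 6 states
  ((cd)*a)* : 8 states
  bbb((cd)*a)* : 11 states

11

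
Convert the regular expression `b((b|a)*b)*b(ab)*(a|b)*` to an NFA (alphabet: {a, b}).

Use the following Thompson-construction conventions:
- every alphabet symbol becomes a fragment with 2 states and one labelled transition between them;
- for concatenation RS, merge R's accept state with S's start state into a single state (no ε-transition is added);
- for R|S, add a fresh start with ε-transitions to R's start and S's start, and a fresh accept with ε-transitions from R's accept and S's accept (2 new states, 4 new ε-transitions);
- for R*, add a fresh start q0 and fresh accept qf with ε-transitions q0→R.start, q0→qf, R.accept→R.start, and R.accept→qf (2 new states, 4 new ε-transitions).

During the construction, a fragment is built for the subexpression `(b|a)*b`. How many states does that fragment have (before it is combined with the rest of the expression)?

9

Fragment for `(b|a)*b`:
Each of the 3 symbol leaves contributes a 2-state fragment.
  b|a : 6 states
  (b|a)* : 8 states
  (b|a)*b : 9 states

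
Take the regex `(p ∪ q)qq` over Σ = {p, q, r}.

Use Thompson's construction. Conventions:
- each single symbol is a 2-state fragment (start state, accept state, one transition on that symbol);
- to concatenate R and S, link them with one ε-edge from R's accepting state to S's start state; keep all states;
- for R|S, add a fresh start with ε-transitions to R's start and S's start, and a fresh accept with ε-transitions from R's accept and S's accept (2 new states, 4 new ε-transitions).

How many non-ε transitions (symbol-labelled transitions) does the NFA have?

Bottom-up over the parse tree:
Each of the 4 symbol leaves contributes exactly 1 symbol transition.
  p ∪ q : 2 symbol transitions
  (p ∪ q)qq : 4 symbol transitions

4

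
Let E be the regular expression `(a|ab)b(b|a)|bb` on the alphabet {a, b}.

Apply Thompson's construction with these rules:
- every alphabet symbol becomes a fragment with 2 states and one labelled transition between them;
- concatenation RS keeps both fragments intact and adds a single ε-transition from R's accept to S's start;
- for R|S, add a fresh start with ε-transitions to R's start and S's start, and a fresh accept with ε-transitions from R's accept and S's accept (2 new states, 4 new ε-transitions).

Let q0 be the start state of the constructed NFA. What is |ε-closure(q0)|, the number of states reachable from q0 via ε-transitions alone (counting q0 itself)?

5

Compute the ε-closure size of each fragment's start state recursively; a symbol fragment's start has no outgoing ε-edge, so its closure is just itself (size 1).
  ab : |closure| equals the left operand's closure size = 1 (its accept is not ε-reachable, so the closure stops there)
  a|ab : |closure| = 1 + 1 + 1 = 3 (the new accept is not ε-reachable since no branch accepts ε)
  b|a : |closure| = 1 + 1 + 1 = 3 (the new accept is not ε-reachable since no branch accepts ε)
  (a|ab)b(b|a) : same as the first factor's closure: |closure| = 3
  bb : |closure| equals the left operand's closure size = 1 (its accept is not ε-reachable, so the closure stops there)
  (a|ab)b(b|a)|bb : |closure| = 1 + 3 + 1 = 5 (the new accept is not ε-reachable since no branch accepts ε)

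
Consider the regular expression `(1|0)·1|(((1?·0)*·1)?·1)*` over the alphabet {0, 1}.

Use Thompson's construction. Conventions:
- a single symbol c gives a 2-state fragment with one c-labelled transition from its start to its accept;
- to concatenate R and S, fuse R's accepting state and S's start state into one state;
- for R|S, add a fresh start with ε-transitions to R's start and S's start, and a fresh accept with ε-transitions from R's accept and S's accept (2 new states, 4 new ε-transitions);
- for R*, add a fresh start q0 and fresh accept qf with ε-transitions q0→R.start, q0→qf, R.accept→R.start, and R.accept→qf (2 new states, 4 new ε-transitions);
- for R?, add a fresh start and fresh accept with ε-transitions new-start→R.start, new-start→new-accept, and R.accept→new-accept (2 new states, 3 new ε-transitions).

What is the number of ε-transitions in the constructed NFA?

22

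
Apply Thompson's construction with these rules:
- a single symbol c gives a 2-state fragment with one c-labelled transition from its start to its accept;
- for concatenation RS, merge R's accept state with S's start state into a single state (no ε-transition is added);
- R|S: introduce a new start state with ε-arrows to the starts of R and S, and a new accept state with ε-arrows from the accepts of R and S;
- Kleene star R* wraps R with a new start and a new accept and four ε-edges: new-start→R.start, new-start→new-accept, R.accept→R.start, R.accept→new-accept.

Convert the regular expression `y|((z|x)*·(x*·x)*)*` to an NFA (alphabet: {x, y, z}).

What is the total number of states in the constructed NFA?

20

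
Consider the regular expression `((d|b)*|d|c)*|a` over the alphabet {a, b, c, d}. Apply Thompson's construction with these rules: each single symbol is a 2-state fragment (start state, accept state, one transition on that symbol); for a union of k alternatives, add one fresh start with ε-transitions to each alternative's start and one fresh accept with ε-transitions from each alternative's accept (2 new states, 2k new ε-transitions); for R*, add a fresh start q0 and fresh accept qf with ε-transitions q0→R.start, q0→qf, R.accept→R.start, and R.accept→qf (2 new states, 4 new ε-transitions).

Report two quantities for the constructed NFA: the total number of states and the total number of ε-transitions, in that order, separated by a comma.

20, 22

Building bottom-up:
Each of the 5 symbol leaves contributes 2 states and 0 ε-transitions.
  d|b — 6 states, 4 ε-transitions
  (d|b)* — 8 states, 8 ε-transitions
  (d|b)*|d|c — 14 states, 14 ε-transitions
  ((d|b)*|d|c)* — 16 states, 18 ε-transitions
  ((d|b)*|d|c)*|a — 20 states, 22 ε-transitions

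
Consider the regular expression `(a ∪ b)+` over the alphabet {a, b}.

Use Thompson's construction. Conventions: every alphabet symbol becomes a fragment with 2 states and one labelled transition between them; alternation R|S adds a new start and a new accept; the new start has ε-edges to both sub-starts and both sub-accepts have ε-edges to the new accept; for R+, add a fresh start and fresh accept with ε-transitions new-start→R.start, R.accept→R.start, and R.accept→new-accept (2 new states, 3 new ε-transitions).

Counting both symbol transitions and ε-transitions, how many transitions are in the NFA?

9

Bottom-up over the parse tree:
Each of the 2 symbol leaves contributes 1 transition (1 symbol, 0 ε).
  a ∪ b = 6 transitions (2 symbol, 4 ε)
  (a ∪ b)+ = 9 transitions (2 symbol, 7 ε)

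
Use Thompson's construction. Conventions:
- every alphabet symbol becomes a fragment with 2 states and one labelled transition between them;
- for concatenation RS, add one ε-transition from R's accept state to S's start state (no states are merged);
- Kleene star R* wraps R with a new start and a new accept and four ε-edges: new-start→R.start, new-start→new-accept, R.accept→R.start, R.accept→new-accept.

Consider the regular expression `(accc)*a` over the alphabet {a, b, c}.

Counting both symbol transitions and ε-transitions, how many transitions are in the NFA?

13

Per subexpression:
Each of the 5 symbol leaves contributes 1 transition (1 symbol, 0 ε).
  accc → 7 transitions (4 symbol, 3 ε)
  (accc)* → 11 transitions (4 symbol, 7 ε)
  (accc)*a → 13 transitions (5 symbol, 8 ε)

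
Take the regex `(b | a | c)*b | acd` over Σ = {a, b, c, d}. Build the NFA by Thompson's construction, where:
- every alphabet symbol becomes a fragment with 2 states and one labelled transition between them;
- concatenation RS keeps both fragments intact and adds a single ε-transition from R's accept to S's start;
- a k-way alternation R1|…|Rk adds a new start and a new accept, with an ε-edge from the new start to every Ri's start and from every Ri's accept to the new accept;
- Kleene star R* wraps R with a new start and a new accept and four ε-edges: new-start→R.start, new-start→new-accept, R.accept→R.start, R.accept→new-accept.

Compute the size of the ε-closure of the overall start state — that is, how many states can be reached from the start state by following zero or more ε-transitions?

9

Work bottom-up. For each fragment F, track |ε-closure(F.start)| and whether F's accept lies in that closure (i.e. whether F accepts ε). A single-symbol fragment has closure size 1 and does not accept ε.
  b | a | c : new start ε-reaches every alternative's start; none of them accept ε, so the new accept is not reached: |closure| = 1 + 1 + 1 + 1 = 4
  (b | a | c)* : the star's fresh start ε-reaches both the body's start and the fresh accept: |closure| = 2 + 4 = 6
  (b | a | c)*b : |closure| = 6 + 1 = 7 (closure spills across the concat boundary because the left factor accepts ε)
  acd : |closure| equals the left operand's closure size = 1 (its accept is not ε-reachable, so the closure stops there)
  (b | a | c)*b | acd : new start ε-reaches every alternative's start; none of them accept ε, so the new accept is not reached: |closure| = 1 + 7 + 1 = 9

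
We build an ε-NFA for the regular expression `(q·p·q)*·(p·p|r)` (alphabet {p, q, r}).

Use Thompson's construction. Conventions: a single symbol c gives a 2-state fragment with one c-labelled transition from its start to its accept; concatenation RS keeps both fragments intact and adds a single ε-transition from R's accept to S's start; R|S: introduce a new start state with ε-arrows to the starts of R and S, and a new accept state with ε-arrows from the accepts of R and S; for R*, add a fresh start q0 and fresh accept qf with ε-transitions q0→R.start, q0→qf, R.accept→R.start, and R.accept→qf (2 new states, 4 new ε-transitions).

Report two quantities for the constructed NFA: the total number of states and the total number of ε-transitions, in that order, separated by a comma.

16, 12

By structural recursion:
Each of the 6 symbol leaves contributes 2 states and 0 ε-transitions.
  q·p·q — 6 states, 2 ε-transitions
  (q·p·q)* — 8 states, 6 ε-transitions
  p·p — 4 states, 1 ε-transition
  p·p|r — 8 states, 5 ε-transitions
  (q·p·q)*·(p·p|r) — 16 states, 12 ε-transitions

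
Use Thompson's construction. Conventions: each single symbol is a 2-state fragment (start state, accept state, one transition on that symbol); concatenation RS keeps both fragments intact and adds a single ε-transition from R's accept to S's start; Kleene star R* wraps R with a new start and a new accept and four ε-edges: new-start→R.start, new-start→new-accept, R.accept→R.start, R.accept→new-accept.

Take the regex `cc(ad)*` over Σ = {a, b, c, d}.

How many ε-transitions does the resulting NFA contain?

7

Recursing over subexpressions:
Each of the 4 symbol leaves contributes 0 ε-transitions.
  ad — 1 ε-transition
  (ad)* — 5 ε-transitions
  cc(ad)* — 7 ε-transitions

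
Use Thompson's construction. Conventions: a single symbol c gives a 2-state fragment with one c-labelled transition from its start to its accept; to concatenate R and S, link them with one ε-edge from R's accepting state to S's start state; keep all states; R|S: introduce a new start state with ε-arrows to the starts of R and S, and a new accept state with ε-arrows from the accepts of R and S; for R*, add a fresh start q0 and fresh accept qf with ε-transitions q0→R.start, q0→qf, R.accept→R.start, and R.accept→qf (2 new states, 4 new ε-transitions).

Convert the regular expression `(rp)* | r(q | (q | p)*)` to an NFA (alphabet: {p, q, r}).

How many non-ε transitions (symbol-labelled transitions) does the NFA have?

6

Bottom-up over the parse tree:
Each of the 6 symbol leaves contributes exactly 1 symbol transition.
  rp → 2 symbol transitions
  (rp)* → 2 symbol transitions
  q | p → 2 symbol transitions
  (q | p)* → 2 symbol transitions
  q | (q | p)* → 3 symbol transitions
  r(q | (q | p)*) → 4 symbol transitions
  (rp)* | r(q | (q | p)*) → 6 symbol transitions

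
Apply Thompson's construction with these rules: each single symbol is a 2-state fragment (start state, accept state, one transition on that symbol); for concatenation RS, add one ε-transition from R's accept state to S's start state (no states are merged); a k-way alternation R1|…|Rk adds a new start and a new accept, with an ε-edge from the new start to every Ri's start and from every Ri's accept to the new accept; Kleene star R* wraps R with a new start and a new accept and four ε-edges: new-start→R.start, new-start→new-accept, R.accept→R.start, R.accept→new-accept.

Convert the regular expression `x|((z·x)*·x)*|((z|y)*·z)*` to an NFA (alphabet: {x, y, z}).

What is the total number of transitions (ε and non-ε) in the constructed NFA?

Recursing over subexpressions:
Each of the 7 symbol leaves contributes 1 transition (1 symbol, 0 ε).
  z·x → 3 transitions (2 symbol, 1 ε)
  (z·x)* → 7 transitions (2 symbol, 5 ε)
  (z·x)*·x → 9 transitions (3 symbol, 6 ε)
  ((z·x)*·x)* → 13 transitions (3 symbol, 10 ε)
  z|y → 6 transitions (2 symbol, 4 ε)
  (z|y)* → 10 transitions (2 symbol, 8 ε)
  (z|y)*·z → 12 transitions (3 symbol, 9 ε)
  ((z|y)*·z)* → 16 transitions (3 symbol, 13 ε)
  x|((z·x)*·x)*|((z|y)*·z)* → 36 transitions (7 symbol, 29 ε)

36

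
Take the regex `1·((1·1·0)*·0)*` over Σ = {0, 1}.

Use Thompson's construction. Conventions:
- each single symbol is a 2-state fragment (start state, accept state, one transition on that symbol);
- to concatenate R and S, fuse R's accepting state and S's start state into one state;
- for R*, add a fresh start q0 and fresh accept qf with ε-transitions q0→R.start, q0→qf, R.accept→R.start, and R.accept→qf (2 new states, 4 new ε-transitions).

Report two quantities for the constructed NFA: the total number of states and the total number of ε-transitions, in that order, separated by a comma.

10, 8

By structural recursion:
Each of the 5 symbol leaves contributes 2 states and 0 ε-transitions.
  1·1·0 → 4 states, 0 ε-transitions
  (1·1·0)* → 6 states, 4 ε-transitions
  (1·1·0)*·0 → 7 states, 4 ε-transitions
  ((1·1·0)*·0)* → 9 states, 8 ε-transitions
  1·((1·1·0)*·0)* → 10 states, 8 ε-transitions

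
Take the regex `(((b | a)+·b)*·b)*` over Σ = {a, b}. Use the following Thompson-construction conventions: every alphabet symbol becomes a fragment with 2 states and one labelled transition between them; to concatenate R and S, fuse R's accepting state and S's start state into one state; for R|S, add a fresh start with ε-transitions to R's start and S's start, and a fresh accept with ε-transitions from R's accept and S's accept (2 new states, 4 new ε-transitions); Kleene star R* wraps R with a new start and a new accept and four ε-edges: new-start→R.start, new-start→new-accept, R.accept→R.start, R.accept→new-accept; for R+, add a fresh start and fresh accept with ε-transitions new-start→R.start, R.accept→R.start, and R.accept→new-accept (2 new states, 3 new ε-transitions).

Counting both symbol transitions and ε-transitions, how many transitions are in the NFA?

Building bottom-up:
Each of the 4 symbol leaves contributes 1 transition (1 symbol, 0 ε).
  b | a — 6 transitions (2 symbol, 4 ε)
  (b | a)+ — 9 transitions (2 symbol, 7 ε)
  (b | a)+·b — 10 transitions (3 symbol, 7 ε)
  ((b | a)+·b)* — 14 transitions (3 symbol, 11 ε)
  ((b | a)+·b)*·b — 15 transitions (4 symbol, 11 ε)
  (((b | a)+·b)*·b)* — 19 transitions (4 symbol, 15 ε)

19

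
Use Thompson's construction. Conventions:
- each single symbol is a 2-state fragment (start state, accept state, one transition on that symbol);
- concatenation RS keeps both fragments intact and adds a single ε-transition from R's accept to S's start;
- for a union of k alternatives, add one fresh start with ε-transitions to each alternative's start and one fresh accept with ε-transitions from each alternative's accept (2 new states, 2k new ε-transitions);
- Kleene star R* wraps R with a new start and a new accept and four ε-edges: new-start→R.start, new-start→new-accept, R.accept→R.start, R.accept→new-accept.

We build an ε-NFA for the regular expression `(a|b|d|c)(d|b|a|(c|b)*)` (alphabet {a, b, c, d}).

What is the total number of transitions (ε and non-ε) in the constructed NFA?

34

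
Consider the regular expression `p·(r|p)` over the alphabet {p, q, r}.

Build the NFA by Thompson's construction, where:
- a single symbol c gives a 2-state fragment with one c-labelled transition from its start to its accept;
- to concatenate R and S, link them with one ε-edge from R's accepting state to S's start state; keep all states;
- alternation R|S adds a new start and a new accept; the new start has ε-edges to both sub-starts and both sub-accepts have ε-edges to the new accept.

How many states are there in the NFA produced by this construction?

8

By structural recursion:
Each of the 3 symbol leaves contributes a 2-state fragment.
  r|p : 6 states
  p·(r|p) : 8 states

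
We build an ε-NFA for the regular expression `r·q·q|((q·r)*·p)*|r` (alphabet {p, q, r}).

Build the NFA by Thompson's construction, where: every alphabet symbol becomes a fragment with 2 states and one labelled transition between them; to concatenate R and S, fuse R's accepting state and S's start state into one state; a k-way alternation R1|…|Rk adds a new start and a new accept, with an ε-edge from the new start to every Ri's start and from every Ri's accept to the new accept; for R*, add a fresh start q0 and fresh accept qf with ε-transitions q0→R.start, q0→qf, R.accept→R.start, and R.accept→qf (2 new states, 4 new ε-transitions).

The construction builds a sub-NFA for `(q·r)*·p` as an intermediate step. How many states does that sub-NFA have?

6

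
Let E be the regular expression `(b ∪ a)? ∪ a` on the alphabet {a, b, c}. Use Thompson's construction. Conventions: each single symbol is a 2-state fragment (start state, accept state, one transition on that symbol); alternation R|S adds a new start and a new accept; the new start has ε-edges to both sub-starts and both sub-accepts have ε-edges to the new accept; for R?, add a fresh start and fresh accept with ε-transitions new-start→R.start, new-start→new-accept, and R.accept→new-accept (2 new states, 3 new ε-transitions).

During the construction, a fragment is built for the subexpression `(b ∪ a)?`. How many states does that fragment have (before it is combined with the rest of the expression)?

Fragment for `(b ∪ a)?`:
Each of the 2 symbol leaves contributes a 2-state fragment.
  b ∪ a → 6 states
  (b ∪ a)? → 8 states

8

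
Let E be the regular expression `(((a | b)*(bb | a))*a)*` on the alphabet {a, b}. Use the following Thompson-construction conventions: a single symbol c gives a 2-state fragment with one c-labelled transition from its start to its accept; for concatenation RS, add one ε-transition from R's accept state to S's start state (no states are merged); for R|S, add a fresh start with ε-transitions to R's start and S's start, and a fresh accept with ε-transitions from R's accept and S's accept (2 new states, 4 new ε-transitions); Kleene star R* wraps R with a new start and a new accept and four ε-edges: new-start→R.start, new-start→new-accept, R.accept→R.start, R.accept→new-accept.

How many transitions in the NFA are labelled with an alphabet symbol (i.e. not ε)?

By structural recursion:
Each of the 6 symbol leaves contributes exactly 1 symbol transition.
  a | b — 2 symbol transitions
  (a | b)* — 2 symbol transitions
  bb — 2 symbol transitions
  bb | a — 3 symbol transitions
  (a | b)*(bb | a) — 5 symbol transitions
  ((a | b)*(bb | a))* — 5 symbol transitions
  ((a | b)*(bb | a))*a — 6 symbol transitions
  (((a | b)*(bb | a))*a)* — 6 symbol transitions

6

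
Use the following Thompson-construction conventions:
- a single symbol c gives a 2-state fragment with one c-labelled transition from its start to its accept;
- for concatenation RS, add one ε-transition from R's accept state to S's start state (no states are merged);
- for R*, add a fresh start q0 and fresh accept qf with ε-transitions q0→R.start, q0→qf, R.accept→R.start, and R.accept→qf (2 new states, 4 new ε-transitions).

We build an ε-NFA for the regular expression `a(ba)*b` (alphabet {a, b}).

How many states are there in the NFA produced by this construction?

10

Bottom-up over the parse tree:
Each of the 4 symbol leaves contributes a 2-state fragment.
  ba : 4 states
  (ba)* : 6 states
  a(ba)*b : 10 states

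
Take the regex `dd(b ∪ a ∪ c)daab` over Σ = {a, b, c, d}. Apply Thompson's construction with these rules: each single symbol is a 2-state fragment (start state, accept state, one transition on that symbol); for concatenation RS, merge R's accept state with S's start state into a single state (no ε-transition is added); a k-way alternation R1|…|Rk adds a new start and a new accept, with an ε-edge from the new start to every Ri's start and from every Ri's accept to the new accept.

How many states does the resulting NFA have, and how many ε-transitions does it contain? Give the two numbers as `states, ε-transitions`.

Recursing over subexpressions:
Each of the 9 symbol leaves contributes 2 states and 0 ε-transitions.
  b ∪ a ∪ c — 8 states, 6 ε-transitions
  dd(b ∪ a ∪ c)daab — 14 states, 6 ε-transitions

14, 6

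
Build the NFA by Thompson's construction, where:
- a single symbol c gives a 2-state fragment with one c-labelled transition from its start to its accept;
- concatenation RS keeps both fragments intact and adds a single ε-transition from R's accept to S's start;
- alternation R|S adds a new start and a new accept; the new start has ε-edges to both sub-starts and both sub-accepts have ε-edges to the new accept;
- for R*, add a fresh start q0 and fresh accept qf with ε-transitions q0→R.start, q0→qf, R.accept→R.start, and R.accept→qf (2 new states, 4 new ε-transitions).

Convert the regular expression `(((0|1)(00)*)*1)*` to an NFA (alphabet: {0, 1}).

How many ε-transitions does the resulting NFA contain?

By structural recursion:
Each of the 5 symbol leaves contributes 0 ε-transitions.
  0|1 — 4 ε-transitions
  00 — 1 ε-transition
  (00)* — 5 ε-transitions
  (0|1)(00)* — 10 ε-transitions
  ((0|1)(00)*)* — 14 ε-transitions
  ((0|1)(00)*)*1 — 15 ε-transitions
  (((0|1)(00)*)*1)* — 19 ε-transitions

19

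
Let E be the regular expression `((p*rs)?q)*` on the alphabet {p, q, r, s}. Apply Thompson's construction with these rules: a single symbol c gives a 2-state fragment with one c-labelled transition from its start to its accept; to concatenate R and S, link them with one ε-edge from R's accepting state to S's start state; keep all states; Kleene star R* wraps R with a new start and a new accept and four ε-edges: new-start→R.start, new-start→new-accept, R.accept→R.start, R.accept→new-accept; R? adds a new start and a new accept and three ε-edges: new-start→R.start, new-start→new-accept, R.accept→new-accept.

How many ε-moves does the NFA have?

Recursing over subexpressions:
Each of the 4 symbol leaves contributes 0 ε-transitions.
  p* → 4 ε-transitions
  p*rs → 6 ε-transitions
  (p*rs)? → 9 ε-transitions
  (p*rs)?q → 10 ε-transitions
  ((p*rs)?q)* → 14 ε-transitions

14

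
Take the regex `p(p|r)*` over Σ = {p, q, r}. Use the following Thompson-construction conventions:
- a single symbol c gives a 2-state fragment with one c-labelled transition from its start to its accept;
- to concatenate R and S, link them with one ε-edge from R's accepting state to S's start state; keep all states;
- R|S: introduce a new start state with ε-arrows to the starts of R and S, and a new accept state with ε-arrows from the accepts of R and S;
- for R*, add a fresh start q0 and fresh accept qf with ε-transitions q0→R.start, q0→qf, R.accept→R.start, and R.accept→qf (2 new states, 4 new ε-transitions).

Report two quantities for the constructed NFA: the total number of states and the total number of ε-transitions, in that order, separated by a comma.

10, 9

Recursing over subexpressions:
Each of the 3 symbol leaves contributes 2 states and 0 ε-transitions.
  p|r : 6 states, 4 ε-transitions
  (p|r)* : 8 states, 8 ε-transitions
  p(p|r)* : 10 states, 9 ε-transitions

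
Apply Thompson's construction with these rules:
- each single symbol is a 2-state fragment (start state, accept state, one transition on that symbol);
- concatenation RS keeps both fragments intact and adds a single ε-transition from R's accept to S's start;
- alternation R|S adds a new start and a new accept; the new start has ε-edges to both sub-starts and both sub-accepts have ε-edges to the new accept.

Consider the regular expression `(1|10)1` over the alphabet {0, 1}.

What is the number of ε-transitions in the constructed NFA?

Bottom-up over the parse tree:
Each of the 4 symbol leaves contributes 0 ε-transitions.
  10 = 1 ε-transition
  1|10 = 5 ε-transitions
  (1|10)1 = 6 ε-transitions

6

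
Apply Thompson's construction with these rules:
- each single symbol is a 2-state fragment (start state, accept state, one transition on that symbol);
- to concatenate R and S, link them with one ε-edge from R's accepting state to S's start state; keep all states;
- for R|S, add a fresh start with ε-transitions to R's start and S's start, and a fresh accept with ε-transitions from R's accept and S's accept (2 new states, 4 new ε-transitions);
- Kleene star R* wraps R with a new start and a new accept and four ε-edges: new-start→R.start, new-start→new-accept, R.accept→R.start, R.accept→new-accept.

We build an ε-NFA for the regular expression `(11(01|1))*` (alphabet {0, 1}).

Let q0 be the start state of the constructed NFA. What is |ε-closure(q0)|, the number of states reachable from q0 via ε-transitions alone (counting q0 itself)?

3

Work bottom-up. For each fragment F, track |ε-closure(F.start)| and whether F's accept lies in that closure (i.e. whether F accepts ε). A single-symbol fragment has closure size 1 and does not accept ε.
  01 : |ε-closure| equals the left operand's closure size = 1 (its accept is not ε-reachable, so the closure stops there)
  01|1 : new start ε-reaches every alternative's start; none of them accept ε, so the new accept is not reached: |ε-closure| = 1 + 1 + 1 = 3
  11(01|1) : |ε-closure| equals the left operand's closure size = 1 (its accept is not ε-reachable, so the closure stops there)
  (11(01|1))* : the star's fresh start ε-reaches both the body's start and the fresh accept: |ε-closure| = 2 + 1 = 3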